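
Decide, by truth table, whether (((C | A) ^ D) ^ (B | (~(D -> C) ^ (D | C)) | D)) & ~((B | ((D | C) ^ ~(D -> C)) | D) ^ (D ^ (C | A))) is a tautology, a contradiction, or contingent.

contradiction

A | B | C | D || φ
T | T | T | T || F
T | T | T | F || F
T | T | F | T || F
T | T | F | F || F
T | F | T | T || F
T | F | T | F || F
T | F | F | T || F
T | F | F | F || F
F | T | T | T || F
F | T | T | F || F
F | T | F | T || F
F | T | F | F || F
F | F | T | T || F
F | F | T | F || F
F | F | F | T || F
F | F | F | F || F
Every row is F, so the formula is a contradiction.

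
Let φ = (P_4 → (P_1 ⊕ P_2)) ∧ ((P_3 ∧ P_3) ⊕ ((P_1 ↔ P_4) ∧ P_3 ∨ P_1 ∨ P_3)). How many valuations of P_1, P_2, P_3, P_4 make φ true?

P_1 | P_2 | P_3 | P_4 || (P_1 ⊕ P_2) | (P_4 → (P_1 ⊕ P_2)) | (P_3 ∧ P_3) | (P_1 ↔ P_4) | ((P_1 ↔ P_4) ∧ P_3) | (P_1 ∨ P_3) | φ
 T  |  T  |  T  |  T  ||      F      |          F          |      T      |      T      |          T          |      T      | F
 T  |  T  |  T  |  F  ||      F      |          T          |      T      |      F      |          F          |      T      | F
 T  |  T  |  F  |  T  ||      F      |          F          |      F      |      T      |          F          |      T      | F
 T  |  T  |  F  |  F  ||      F      |          T          |      F      |      F      |          F          |      T      | T
 T  |  F  |  T  |  T  ||      T      |          T          |      T      |      T      |          T          |      T      | F
 T  |  F  |  T  |  F  ||      T      |          T          |      T      |      F      |          F          |      T      | F
 T  |  F  |  F  |  T  ||      T      |          T          |      F      |      T      |          F          |      T      | T
 T  |  F  |  F  |  F  ||      T      |          T          |      F      |      F      |          F          |      T      | T
 F  |  T  |  T  |  T  ||      T      |          T          |      T      |      F      |          F          |      T      | F
 F  |  T  |  T  |  F  ||      T      |          T          |      T      |      T      |          T          |      T      | F
 F  |  T  |  F  |  T  ||      T      |          T          |      F      |      F      |          F          |      F      | F
 F  |  T  |  F  |  F  ||      T      |          T          |      F      |      T      |          F          |      F      | F
 F  |  F  |  T  |  T  ||      F      |          F          |      T      |      F      |          F          |      T      | F
 F  |  F  |  T  |  F  ||      F      |          T          |      T      |      T      |          T          |      T      | F
 F  |  F  |  F  |  T  ||      F      |          F          |      F      |      F      |          F          |      F      | F
 F  |  F  |  F  |  F  ||      F      |          T          |      F      |      T      |          F          |      F      | F
The formula is true on 3 of the 16 rows.

3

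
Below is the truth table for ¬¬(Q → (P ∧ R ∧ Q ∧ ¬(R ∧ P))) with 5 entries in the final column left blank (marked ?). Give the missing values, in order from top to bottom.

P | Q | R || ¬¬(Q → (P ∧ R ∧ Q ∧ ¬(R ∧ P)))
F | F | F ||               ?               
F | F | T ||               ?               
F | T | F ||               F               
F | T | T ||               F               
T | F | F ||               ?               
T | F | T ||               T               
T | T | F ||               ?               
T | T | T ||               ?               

T, T, T, F, F

Row P=F, Q=F, R=F: (Q → (P ∧ R ∧ Q ∧ ¬(R ∧ P))) = T, ¬(Q → (P ∧ R ∧ Q ∧ ¬(R ∧ P))) = F, so ¬¬(Q → (P ∧ R ∧ Q ∧ ¬(R ∧ P))) = T.
Row P=F, Q=F, R=T: (Q → (P ∧ R ∧ Q ∧ ¬(R ∧ P))) = T, ¬(Q → (P ∧ R ∧ Q ∧ ¬(R ∧ P))) = F, so ¬¬(Q → (P ∧ R ∧ Q ∧ ¬(R ∧ P))) = T.
Row P=T, Q=F, R=F: (Q → (P ∧ R ∧ Q ∧ ¬(R ∧ P))) = T, ¬(Q → (P ∧ R ∧ Q ∧ ¬(R ∧ P))) = F, so ¬¬(Q → (P ∧ R ∧ Q ∧ ¬(R ∧ P))) = T.
Row P=T, Q=T, R=F: (Q → (P ∧ R ∧ Q ∧ ¬(R ∧ P))) = F, ¬(Q → (P ∧ R ∧ Q ∧ ¬(R ∧ P))) = T, so ¬¬(Q → (P ∧ R ∧ Q ∧ ¬(R ∧ P))) = F.
Row P=T, Q=T, R=T: (Q → (P ∧ R ∧ Q ∧ ¬(R ∧ P))) = F, ¬(Q → (P ∧ R ∧ Q ∧ ¬(R ∧ P))) = T, so ¬¬(Q → (P ∧ R ∧ Q ∧ ¬(R ∧ P))) = F.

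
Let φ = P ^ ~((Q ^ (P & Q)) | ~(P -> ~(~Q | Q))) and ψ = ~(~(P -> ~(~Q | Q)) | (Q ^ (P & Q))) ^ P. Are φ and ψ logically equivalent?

equivalent

P  Q  |  φ  ψ
1  1  |  1  1
1  0  |  1  1
0  1  |  0  0
0  0  |  1  1
The columns for φ and ψ agree on every row, so they are logically equivalent.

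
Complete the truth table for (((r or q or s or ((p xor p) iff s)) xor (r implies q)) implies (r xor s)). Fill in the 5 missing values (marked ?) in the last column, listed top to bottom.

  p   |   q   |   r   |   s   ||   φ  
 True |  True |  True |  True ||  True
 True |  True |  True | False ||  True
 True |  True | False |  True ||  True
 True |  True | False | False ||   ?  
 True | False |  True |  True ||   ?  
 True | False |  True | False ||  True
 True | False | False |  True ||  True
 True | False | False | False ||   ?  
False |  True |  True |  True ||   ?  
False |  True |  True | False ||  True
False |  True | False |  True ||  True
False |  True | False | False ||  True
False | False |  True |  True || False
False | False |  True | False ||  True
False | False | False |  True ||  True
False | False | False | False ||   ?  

Row p=True, q=True, r=False, s=False: ((r or q or s or ((p xor p) iff s)) xor (r implies q)) = False, (r xor s) = False, so the formula = True.
Row p=True, q=False, r=True, s=True: ((r or q or s or ((p xor p) iff s)) xor (r implies q)) = True, (r xor s) = False, so the formula = False.
Row p=True, q=False, r=False, s=False: ((r or q or s or ((p xor p) iff s)) xor (r implies q)) = False, (r xor s) = False, so the formula = True.
Row p=False, q=True, r=True, s=True: ((r or q or s or ((p xor p) iff s)) xor (r implies q)) = False, (r xor s) = False, so the formula = True.
Row p=False, q=False, r=False, s=False: ((r or q or s or ((p xor p) iff s)) xor (r implies q)) = False, (r xor s) = False, so the formula = True.

True, False, True, True, True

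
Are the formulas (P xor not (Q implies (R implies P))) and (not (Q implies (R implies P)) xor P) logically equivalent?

equivalent

P  Q  R  |  φ  ψ
1  1  1  |  1  1
1  1  0  |  1  1
1  0  1  |  1  1
1  0  0  |  1  1
0  1  1  |  1  1
0  1  0  |  0  0
0  0  1  |  0  0
0  0  0  |  0  0
The columns for φ and ψ agree on every row, so they are logically equivalent.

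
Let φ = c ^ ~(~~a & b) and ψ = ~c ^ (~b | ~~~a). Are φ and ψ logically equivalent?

  a      b      c    |    φ      ψ  
 True   True   True  |   True  False
 True   True  False  |  False   True
 True  False   True  |  False   True
 True  False  False  |   True  False
False   True   True  |  False   True
False   True  False  |   True  False
False  False   True  |  False   True
False  False  False  |   True  False
The columns differ at a=True, b=True, c=True (φ=True, ψ=False), so they are not equivalent.

not equivalent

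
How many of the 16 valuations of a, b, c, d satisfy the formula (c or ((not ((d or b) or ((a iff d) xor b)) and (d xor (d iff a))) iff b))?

12

a | b | c | d || φ
F | F | F | F || T
F | F | F | T || T
F | F | T | F || T
F | F | T | T || T
F | T | F | F || F
F | T | F | T || F
F | T | T | F || T
F | T | T | T || T
T | F | F | F || T
T | F | F | T || T
T | F | T | F || T
T | F | T | T || T
T | T | F | F || F
T | T | F | T || F
T | T | T | F || T
T | T | T | T || T
The formula is true on 12 of the 16 rows.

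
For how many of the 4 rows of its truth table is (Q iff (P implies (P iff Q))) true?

3

P  Q  |  (P iff Q)  (P implies (P iff Q))  (Q iff (P implies (P iff Q)))
F  F  |      T                T                          F              
F  T  |      F                T                          T              
T  F  |      F                F                          T              
T  T  |      T                T                          T              
The formula is true on 3 of the 4 rows.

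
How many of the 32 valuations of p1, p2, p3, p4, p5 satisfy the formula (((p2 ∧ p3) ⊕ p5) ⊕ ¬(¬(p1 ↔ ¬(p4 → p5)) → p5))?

p1  p2  p3  p4  p5  |  φ
0   0   0   0   0   |  0
0   0   0   0   1   |  1
0   0   0   1   0   |  1
0   0   0   1   1   |  1
0   0   1   0   0   |  0
0   0   1   0   1   |  1
0   0   1   1   0   |  1
0   0   1   1   1   |  1
0   1   0   0   0   |  0
0   1   0   0   1   |  1
0   1   0   1   0   |  1
0   1   0   1   1   |  1
0   1   1   0   0   |  1
0   1   1   0   1   |  0
0   1   1   1   0   |  0
0   1   1   1   1   |  0
1   0   0   0   0   |  1
1   0   0   0   1   |  1
1   0   0   1   0   |  0
1   0   0   1   1   |  1
1   0   1   0   0   |  1
1   0   1   0   1   |  1
1   0   1   1   0   |  0
1   0   1   1   1   |  1
1   1   0   0   0   |  1
1   1   0   0   1   |  1
1   1   0   1   0   |  0
1   1   0   1   1   |  1
1   1   1   0   0   |  0
1   1   1   0   1   |  0
1   1   1   1   0   |  1
1   1   1   1   1   |  0
The formula is true on 20 of the 32 rows.

20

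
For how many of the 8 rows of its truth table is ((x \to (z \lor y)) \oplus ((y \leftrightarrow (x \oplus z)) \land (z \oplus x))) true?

5

x  y  z  |  φ
0  0  0  |  1
0  0  1  |  1
0  1  0  |  1
0  1  1  |  0
1  0  0  |  0
1  0  1  |  1
1  1  0  |  0
1  1  1  |  1
The formula is true on 5 of the 8 rows.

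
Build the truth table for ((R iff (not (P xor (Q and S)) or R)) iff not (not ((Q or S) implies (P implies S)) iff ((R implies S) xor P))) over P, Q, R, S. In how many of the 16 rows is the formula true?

P | Q | R | S || (Q and S) | (P xor (Q and S)) | not (P xor (Q and S)) | (not (P xor (Q and S)) or R) | (Q or S) | (P implies S) | (R implies S) | ((R implies S) xor P) | φ
1 | 1 | 1 | 1 ||     1     |         0         |           1           |              1               |    1     |       1       |       1       |           0           | 0
1 | 1 | 1 | 0 ||     0     |         1         |           0           |              1               |    1     |       0       |       0       |           1           | 0
1 | 1 | 0 | 1 ||     1     |         0         |           1           |              1               |    1     |       1       |       1       |           0           | 1
1 | 1 | 0 | 0 ||     0     |         1         |           0           |              0               |    1     |       0       |       1       |           0           | 1
1 | 0 | 1 | 1 ||     0     |         1         |           0           |              1               |    1     |       1       |       1       |           0           | 0
1 | 0 | 1 | 0 ||     0     |         1         |           0           |              1               |    0     |       0       |       0       |           1           | 1
1 | 0 | 0 | 1 ||     0     |         1         |           0           |              0               |    1     |       1       |       1       |           0           | 0
1 | 0 | 0 | 0 ||     0     |         1         |           0           |              0               |    0     |       0       |       1       |           0           | 0
0 | 1 | 1 | 1 ||     1     |         1         |           0           |              1               |    1     |       1       |       1       |           1           | 1
0 | 1 | 1 | 0 ||     0     |         0         |           1           |              1               |    1     |       1       |       0       |           0           | 0
0 | 1 | 0 | 1 ||     1     |         1         |           0           |              0               |    1     |       1       |       1       |           1           | 1
0 | 1 | 0 | 0 ||     0     |         0         |           1           |              1               |    1     |       1       |       1       |           1           | 0
0 | 0 | 1 | 1 ||     0     |         0         |           1           |              1               |    1     |       1       |       1       |           1           | 1
0 | 0 | 1 | 0 ||     0     |         0         |           1           |              1               |    0     |       1       |       0       |           0           | 0
0 | 0 | 0 | 1 ||     0     |         0         |           1           |              1               |    1     |       1       |       1       |           1           | 0
0 | 0 | 0 | 0 ||     0     |         0         |           1           |              1               |    0     |       1       |       1       |           1           | 0
The formula is true on 6 of the 16 rows.

6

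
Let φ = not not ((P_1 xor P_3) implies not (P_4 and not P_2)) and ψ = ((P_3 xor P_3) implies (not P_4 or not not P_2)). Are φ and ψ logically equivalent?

not equivalent

P_1 | P_2 | P_3 | P_4 | φ | ψ
--- | --- | --- | --- | - | -
 F  |  F  |  F  |  F  | T | T
 F  |  F  |  F  |  T  | T | T
 F  |  F  |  T  |  F  | T | T
 F  |  F  |  T  |  T  | F | T
 F  |  T  |  F  |  F  | T | T
 F  |  T  |  F  |  T  | T | T
 F  |  T  |  T  |  F  | T | T
 F  |  T  |  T  |  T  | T | T
 T  |  F  |  F  |  F  | T | T
 T  |  F  |  F  |  T  | F | T
 T  |  F  |  T  |  F  | T | T
 T  |  F  |  T  |  T  | T | T
 T  |  T  |  F  |  F  | T | T
 T  |  T  |  F  |  T  | T | T
 T  |  T  |  T  |  F  | T | T
 T  |  T  |  T  |  T  | T | T
The columns differ at P_1=F, P_2=F, P_3=T, P_4=T (φ=F, ψ=T), so they are not equivalent.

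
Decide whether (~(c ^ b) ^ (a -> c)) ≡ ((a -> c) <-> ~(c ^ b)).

not equivalent

  a   |   b   |   c   ||   φ   |   ψ  
False | False | False || False |  True
False | False |  True ||  True | False
False |  True | False ||  True | False
False |  True |  True || False |  True
 True | False | False ||  True | False
 True | False |  True ||  True | False
 True |  True | False || False |  True
 True |  True |  True || False |  True
The columns differ at a=False, b=False, c=False (φ=False, ψ=True), so they are not equivalent.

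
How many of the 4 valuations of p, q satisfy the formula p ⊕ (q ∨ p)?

p | q || (p ⊕ (q ∨ p))
F | F ||       F      
F | T ||       T      
T | F ||       F      
T | T ||       F      
The formula is true on 1 of the 4 rows.

1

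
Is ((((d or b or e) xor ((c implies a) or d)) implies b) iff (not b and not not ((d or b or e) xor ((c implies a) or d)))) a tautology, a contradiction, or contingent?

  a      b      c      d      e    |    φ  
False  False  False  False  False  |  False
False  False  False  False   True  |  False
False  False  False   True  False  |  False
False  False  False   True   True  |  False
False  False   True  False  False  |  False
False  False   True  False   True  |  False
False  False   True   True  False  |  False
False  False   True   True   True  |  False
False   True  False  False  False  |  False
False   True  False  False   True  |  False
False   True  False   True  False  |  False
False   True  False   True   True  |  False
False   True   True  False  False  |  False
False   True   True  False   True  |  False
False   True   True   True  False  |  False
False   True   True   True   True  |  False
 True  False  False  False  False  |  False
 True  False  False  False   True  |  False
 True  False  False   True  False  |  False
 True  False  False   True   True  |  False
 True  False   True  False  False  |  False
 True  False   True  False   True  |  False
 True  False   True   True  False  |  False
 True  False   True   True   True  |  False
 True   True  False  False  False  |  False
 True   True  False  False   True  |  False
 True   True  False   True  False  |  False
 True   True  False   True   True  |  False
 True   True   True  False  False  |  False
 True   True   True  False   True  |  False
 True   True   True   True  False  |  False
 True   True   True   True   True  |  False
Every row is False, so the formula is a contradiction.

contradiction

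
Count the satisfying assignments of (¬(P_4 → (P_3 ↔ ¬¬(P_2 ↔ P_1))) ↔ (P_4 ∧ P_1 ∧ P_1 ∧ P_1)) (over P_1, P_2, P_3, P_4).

P_1  P_2  P_3  P_4  |  (P_2 ↔ P_1)  ¬(P_2 ↔ P_1)  ¬¬(P_2 ↔ P_1)  (P_3 ↔ ¬¬(P_2 ↔ P_1))  (P_4 ∧ P_1 ∧ P_1 ∧ P_1)  φ
 T    T    T    T   |       T            F              T                  T                       T             F
 T    T    T    F   |       T            F              T                  T                       F             T
 T    T    F    T   |       T            F              T                  F                       T             T
 T    T    F    F   |       T            F              T                  F                       F             T
 T    F    T    T   |       F            T              F                  F                       T             T
 T    F    T    F   |       F            T              F                  F                       F             T
 T    F    F    T   |       F            T              F                  T                       T             F
 T    F    F    F   |       F            T              F                  T                       F             T
 F    T    T    T   |       F            T              F                  F                       F             F
 F    T    T    F   |       F            T              F                  F                       F             T
 F    T    F    T   |       F            T              F                  T                       F             T
 F    T    F    F   |       F            T              F                  T                       F             T
 F    F    T    T   |       T            F              T                  T                       F             T
 F    F    T    F   |       T            F              T                  T                       F             T
 F    F    F    T   |       T            F              T                  F                       F             F
 F    F    F    F   |       T            F              T                  F                       F             T
The formula is true on 12 of the 16 rows.

12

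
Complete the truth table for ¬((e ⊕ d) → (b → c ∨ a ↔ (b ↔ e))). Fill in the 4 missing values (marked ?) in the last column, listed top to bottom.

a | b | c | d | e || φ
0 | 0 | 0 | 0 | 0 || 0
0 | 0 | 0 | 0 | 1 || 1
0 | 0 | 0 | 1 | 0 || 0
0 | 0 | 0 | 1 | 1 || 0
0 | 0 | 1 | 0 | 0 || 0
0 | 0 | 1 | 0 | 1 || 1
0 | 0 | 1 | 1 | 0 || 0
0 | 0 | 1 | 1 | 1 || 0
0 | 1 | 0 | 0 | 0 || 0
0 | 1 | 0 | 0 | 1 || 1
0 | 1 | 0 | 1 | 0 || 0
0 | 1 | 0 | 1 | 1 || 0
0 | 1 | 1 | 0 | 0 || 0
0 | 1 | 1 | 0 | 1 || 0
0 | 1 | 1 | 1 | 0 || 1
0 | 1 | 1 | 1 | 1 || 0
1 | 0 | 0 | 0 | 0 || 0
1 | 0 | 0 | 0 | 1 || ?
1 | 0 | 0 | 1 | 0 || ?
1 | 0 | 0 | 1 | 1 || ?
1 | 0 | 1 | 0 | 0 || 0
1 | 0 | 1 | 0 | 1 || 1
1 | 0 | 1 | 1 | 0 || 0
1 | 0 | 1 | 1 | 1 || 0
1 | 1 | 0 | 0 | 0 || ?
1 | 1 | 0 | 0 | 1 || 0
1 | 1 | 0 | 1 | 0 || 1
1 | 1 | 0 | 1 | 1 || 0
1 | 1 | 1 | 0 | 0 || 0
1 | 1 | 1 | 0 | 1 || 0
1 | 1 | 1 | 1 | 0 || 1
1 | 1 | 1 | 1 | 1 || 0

1, 0, 0, 0

Row a=1, b=0, c=0, d=0, e=1: (e ⊕ d) = 1, (b → c ∨ a ↔ (b ↔ e)) = 0, ((e ⊕ d) → (b → c ∨ a ↔ (b ↔ e))) = 0, so the formula = 1.
Row a=1, b=0, c=0, d=1, e=0: (e ⊕ d) = 1, (b → c ∨ a ↔ (b ↔ e)) = 1, ((e ⊕ d) → (b → c ∨ a ↔ (b ↔ e))) = 1, so the formula = 0.
Row a=1, b=0, c=0, d=1, e=1: (e ⊕ d) = 0, (b → c ∨ a ↔ (b ↔ e)) = 0, ((e ⊕ d) → (b → c ∨ a ↔ (b ↔ e))) = 1, so the formula = 0.
Row a=1, b=1, c=0, d=0, e=0: (e ⊕ d) = 0, (b → c ∨ a ↔ (b ↔ e)) = 0, ((e ⊕ d) → (b → c ∨ a ↔ (b ↔ e))) = 1, so the formula = 0.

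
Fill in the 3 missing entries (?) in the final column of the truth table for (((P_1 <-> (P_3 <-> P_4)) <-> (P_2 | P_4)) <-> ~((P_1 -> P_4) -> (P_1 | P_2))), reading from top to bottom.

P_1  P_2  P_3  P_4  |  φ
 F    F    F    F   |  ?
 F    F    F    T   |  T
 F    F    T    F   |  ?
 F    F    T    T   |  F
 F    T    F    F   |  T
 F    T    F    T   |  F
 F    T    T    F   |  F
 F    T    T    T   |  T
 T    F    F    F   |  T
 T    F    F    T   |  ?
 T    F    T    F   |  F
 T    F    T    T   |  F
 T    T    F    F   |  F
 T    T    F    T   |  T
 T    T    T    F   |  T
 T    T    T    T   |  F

Row P_1=F, P_2=F, P_3=F, P_4=F: ((P_1 <-> (P_3 <-> P_4)) <-> (P_2 | P_4)) = T, ~((P_1 -> P_4) -> (P_1 | P_2)) = T, so the formula = T.
Row P_1=F, P_2=F, P_3=T, P_4=F: ((P_1 <-> (P_3 <-> P_4)) <-> (P_2 | P_4)) = F, ~((P_1 -> P_4) -> (P_1 | P_2)) = T, so the formula = F.
Row P_1=T, P_2=F, P_3=F, P_4=T: ((P_1 <-> (P_3 <-> P_4)) <-> (P_2 | P_4)) = F, ~((P_1 -> P_4) -> (P_1 | P_2)) = F, so the formula = T.

T, F, T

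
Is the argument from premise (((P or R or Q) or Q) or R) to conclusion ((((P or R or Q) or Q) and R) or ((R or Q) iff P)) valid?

no

P  Q  R  |  φ  ψ
T  T  T  |  T  T
T  T  F  |  T  T
T  F  T  |  T  T
T  F  F  |  T  F
F  T  T  |  T  T
F  T  F  |  T  F
F  F  T  |  T  T
F  F  F  |  F  T
At P=T, Q=F, R=F we have φ true but ψ false, so φ does not entail ψ.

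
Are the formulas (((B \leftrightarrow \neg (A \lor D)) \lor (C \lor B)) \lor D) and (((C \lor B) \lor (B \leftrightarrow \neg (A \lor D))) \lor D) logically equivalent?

equivalent

A | B | C | D | φ | ψ
- | - | - | - | - | -
F | F | F | F | F | F
F | F | F | T | T | T
F | F | T | F | T | T
F | F | T | T | T | T
F | T | F | F | T | T
F | T | F | T | T | T
F | T | T | F | T | T
F | T | T | T | T | T
T | F | F | F | T | T
T | F | F | T | T | T
T | F | T | F | T | T
T | F | T | T | T | T
T | T | F | F | T | T
T | T | F | T | T | T
T | T | T | F | T | T
T | T | T | T | T | T
The columns for φ and ψ agree on every row, so they are logically equivalent.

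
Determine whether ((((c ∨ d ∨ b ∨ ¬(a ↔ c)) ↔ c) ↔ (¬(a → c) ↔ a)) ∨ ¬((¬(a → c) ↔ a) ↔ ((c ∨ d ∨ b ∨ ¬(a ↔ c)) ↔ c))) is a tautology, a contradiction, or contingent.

tautology

a | b | c | d | φ
- | - | - | - | -
T | T | T | T | T
T | T | T | F | T
T | T | F | T | T
T | T | F | F | T
T | F | T | T | T
T | F | T | F | T
T | F | F | T | T
T | F | F | F | T
F | T | T | T | T
F | T | T | F | T
F | T | F | T | T
F | T | F | F | T
F | F | T | T | T
F | F | T | F | T
F | F | F | T | T
F | F | F | F | T
Every row is T, so the formula is a tautology.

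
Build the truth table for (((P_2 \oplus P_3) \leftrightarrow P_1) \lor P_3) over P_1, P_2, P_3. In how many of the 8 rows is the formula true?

P_1  P_2  P_3  |  φ
 T    T    T   |  T
 T    T    F   |  T
 T    F    T   |  T
 T    F    F   |  F
 F    T    T   |  T
 F    T    F   |  F
 F    F    T   |  T
 F    F    F   |  T
The formula is true on 6 of the 8 rows.

6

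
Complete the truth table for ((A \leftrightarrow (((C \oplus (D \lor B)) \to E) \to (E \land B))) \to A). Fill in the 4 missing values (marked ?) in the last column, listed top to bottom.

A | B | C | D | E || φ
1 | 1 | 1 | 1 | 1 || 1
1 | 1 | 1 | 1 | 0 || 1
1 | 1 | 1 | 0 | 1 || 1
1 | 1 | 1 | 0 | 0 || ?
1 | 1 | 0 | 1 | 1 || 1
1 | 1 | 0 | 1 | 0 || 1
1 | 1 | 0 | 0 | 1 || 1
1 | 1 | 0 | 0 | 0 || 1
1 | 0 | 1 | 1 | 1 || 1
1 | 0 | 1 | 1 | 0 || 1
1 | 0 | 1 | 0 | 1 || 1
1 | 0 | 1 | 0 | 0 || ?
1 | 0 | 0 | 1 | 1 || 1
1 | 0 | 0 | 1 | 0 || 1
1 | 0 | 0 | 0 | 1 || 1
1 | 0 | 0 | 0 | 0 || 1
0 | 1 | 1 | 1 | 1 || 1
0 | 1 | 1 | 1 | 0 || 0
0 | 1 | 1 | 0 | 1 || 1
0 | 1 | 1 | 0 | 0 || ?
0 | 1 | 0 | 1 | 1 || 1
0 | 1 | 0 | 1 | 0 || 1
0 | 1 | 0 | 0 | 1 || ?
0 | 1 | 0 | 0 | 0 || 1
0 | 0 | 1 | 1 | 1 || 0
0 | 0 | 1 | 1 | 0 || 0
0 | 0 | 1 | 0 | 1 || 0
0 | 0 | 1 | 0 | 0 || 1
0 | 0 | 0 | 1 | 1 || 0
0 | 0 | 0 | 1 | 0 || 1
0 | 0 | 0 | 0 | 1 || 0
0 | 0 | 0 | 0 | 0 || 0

1, 1, 0, 1

Row A=1, B=1, C=1, D=0, E=0: (A \leftrightarrow (((C \oplus (D \lor B)) \to E) \to (E \land B))) = 0, so the formula = 1.
Row A=1, B=0, C=1, D=0, E=0: (A \leftrightarrow (((C \oplus (D \lor B)) \to E) \to (E \land B))) = 1, so the formula = 1.
Row A=0, B=1, C=1, D=0, E=0: (A \leftrightarrow (((C \oplus (D \lor B)) \to E) \to (E \land B))) = 1, so the formula = 0.
Row A=0, B=1, C=0, D=0, E=1: (A \leftrightarrow (((C \oplus (D \lor B)) \to E) \to (E \land B))) = 0, so the formula = 1.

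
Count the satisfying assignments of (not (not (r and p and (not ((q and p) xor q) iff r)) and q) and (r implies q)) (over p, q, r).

3

p | q | r | (q and p) | ((q and p) xor q) | not ((q and p) xor q) | (r implies q) | φ
- | - | - | --------- | ----------------- | --------------------- | ------------- | -
T | T | T |     T     |         F         |           T           |       T       | T
T | T | F |     T     |         F         |           T           |       T       | F
T | F | T |     F     |         F         |           T           |       F       | F
T | F | F |     F     |         F         |           T           |       T       | T
F | T | T |     F     |         T         |           F           |       T       | F
F | T | F |     F     |         T         |           F           |       T       | F
F | F | T |     F     |         F         |           T           |       F       | F
F | F | F |     F     |         F         |           T           |       T       | T
The formula is true on 3 of the 8 rows.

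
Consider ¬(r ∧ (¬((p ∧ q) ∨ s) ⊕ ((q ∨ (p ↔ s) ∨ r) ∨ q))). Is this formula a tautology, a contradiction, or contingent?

p | q | r | s || φ
F | F | F | F || T
F | F | F | T || T
F | F | T | F || T
F | F | T | T || F
F | T | F | F || T
F | T | F | T || T
F | T | T | F || T
F | T | T | T || F
T | F | F | F || T
T | F | F | T || T
T | F | T | F || T
T | F | T | T || F
T | T | F | F || T
T | T | F | T || T
T | T | T | F || F
T | T | T | T || F
11 of 16 rows are T, so the formula is contingent.

contingent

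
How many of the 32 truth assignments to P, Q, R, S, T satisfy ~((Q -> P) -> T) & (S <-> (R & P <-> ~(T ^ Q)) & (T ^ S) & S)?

P | Q | R | S | T || φ
F | F | F | F | F || T
F | F | F | F | T || F
F | F | F | T | F || F
F | F | F | T | T || F
F | F | T | F | F || T
F | F | T | F | T || F
F | F | T | T | F || F
F | F | T | T | T || F
F | T | F | F | F || F
F | T | F | F | T || F
F | T | F | T | F || F
F | T | F | T | T || F
F | T | T | F | F || F
F | T | T | F | T || F
F | T | T | T | F || F
F | T | T | T | T || F
T | F | F | F | F || T
T | F | F | F | T || F
T | F | F | T | F || F
T | F | F | T | T || F
T | F | T | F | F || T
T | F | T | F | T || F
T | F | T | T | F || T
T | F | T | T | T || F
T | T | F | F | F || T
T | T | F | F | T || F
T | T | F | T | F || T
T | T | F | T | T || F
T | T | T | F | F || T
T | T | T | F | T || F
T | T | T | T | F || F
T | T | T | T | T || F
The formula is true on 8 of the 32 rows.

8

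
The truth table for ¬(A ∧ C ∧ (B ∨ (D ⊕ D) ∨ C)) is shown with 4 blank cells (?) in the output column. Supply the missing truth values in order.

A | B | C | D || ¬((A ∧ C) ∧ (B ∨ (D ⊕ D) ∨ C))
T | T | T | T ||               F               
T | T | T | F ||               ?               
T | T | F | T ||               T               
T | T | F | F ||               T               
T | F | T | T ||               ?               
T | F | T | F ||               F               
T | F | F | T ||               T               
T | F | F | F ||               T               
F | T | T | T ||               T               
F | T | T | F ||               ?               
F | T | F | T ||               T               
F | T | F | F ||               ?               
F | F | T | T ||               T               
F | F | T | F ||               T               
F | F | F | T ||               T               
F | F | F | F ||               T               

F, F, T, T

Row A=T, B=T, C=T, D=F: (A ∧ C) = T, (B ∨ (D ⊕ D) ∨ C) = T, (A ∧ C ∧ (B ∨ (D ⊕ D) ∨ C)) = T, so ¬((A ∧ C) ∧ (B ∨ (D ⊕ D) ∨ C)) = F.
Row A=T, B=F, C=T, D=T: (A ∧ C) = T, (B ∨ (D ⊕ D) ∨ C) = T, (A ∧ C ∧ (B ∨ (D ⊕ D) ∨ C)) = T, so ¬((A ∧ C) ∧ (B ∨ (D ⊕ D) ∨ C)) = F.
Row A=F, B=T, C=T, D=F: (A ∧ C) = F, (B ∨ (D ⊕ D) ∨ C) = T, (A ∧ C ∧ (B ∨ (D ⊕ D) ∨ C)) = F, so ¬((A ∧ C) ∧ (B ∨ (D ⊕ D) ∨ C)) = T.
Row A=F, B=T, C=F, D=F: (A ∧ C) = F, (B ∨ (D ⊕ D) ∨ C) = T, (A ∧ C ∧ (B ∨ (D ⊕ D) ∨ C)) = F, so ¬((A ∧ C) ∧ (B ∨ (D ⊕ D) ∨ C)) = T.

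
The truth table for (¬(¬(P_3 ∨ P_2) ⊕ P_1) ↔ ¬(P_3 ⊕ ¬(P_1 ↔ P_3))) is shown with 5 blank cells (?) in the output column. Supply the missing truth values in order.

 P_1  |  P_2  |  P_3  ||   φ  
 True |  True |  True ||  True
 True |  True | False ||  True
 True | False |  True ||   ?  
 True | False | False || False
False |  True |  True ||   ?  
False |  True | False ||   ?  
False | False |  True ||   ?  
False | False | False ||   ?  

Row P_1=True, P_2=False, P_3=True: ¬(¬(P_3 ∨ P_2) ⊕ P_1) = False, ¬(P_3 ⊕ ¬(P_1 ↔ P_3)) = False, so the formula = True.
Row P_1=False, P_2=True, P_3=True: ¬(¬(P_3 ∨ P_2) ⊕ P_1) = True, ¬(P_3 ⊕ ¬(P_1 ↔ P_3)) = True, so the formula = True.
Row P_1=False, P_2=True, P_3=False: ¬(¬(P_3 ∨ P_2) ⊕ P_1) = True, ¬(P_3 ⊕ ¬(P_1 ↔ P_3)) = True, so the formula = True.
Row P_1=False, P_2=False, P_3=True: ¬(¬(P_3 ∨ P_2) ⊕ P_1) = True, ¬(P_3 ⊕ ¬(P_1 ↔ P_3)) = True, so the formula = True.
Row P_1=False, P_2=False, P_3=False: ¬(¬(P_3 ∨ P_2) ⊕ P_1) = False, ¬(P_3 ⊕ ¬(P_1 ↔ P_3)) = True, so the formula = False.

True, True, True, True, False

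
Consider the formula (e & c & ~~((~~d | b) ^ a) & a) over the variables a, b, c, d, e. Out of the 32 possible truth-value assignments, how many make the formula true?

1

a  b  c  d  e  |  φ
1  1  1  1  1  |  0
1  1  1  1  0  |  0
1  1  1  0  1  |  0
1  1  1  0  0  |  0
1  1  0  1  1  |  0
1  1  0  1  0  |  0
1  1  0  0  1  |  0
1  1  0  0  0  |  0
1  0  1  1  1  |  0
1  0  1  1  0  |  0
1  0  1  0  1  |  1
1  0  1  0  0  |  0
1  0  0  1  1  |  0
1  0  0  1  0  |  0
1  0  0  0  1  |  0
1  0  0  0  0  |  0
0  1  1  1  1  |  0
0  1  1  1  0  |  0
0  1  1  0  1  |  0
0  1  1  0  0  |  0
0  1  0  1  1  |  0
0  1  0  1  0  |  0
0  1  0  0  1  |  0
0  1  0  0  0  |  0
0  0  1  1  1  |  0
0  0  1  1  0  |  0
0  0  1  0  1  |  0
0  0  1  0  0  |  0
0  0  0  1  1  |  0
0  0  0  1  0  |  0
0  0  0  0  1  |  0
0  0  0  0  0  |  0
The formula is true on 1 of the 32 rows.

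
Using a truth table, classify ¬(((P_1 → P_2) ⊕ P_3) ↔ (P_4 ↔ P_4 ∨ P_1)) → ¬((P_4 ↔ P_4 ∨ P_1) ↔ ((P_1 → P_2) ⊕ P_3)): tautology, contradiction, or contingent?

P_1 | P_2 | P_3 | P_4 | (P_1 → P_2) | ((P_1 → P_2) ⊕ P_3) | (P_4 ∨ P_1) | (P_4 ↔ (P_4 ∨ P_1)) | φ
--- | --- | --- | --- | ----------- | ------------------- | ----------- | ------------------- | -
 F  |  F  |  F  |  F  |      T      |          T          |      F      |          T          | T
 F  |  F  |  F  |  T  |      T      |          T          |      T      |          T          | T
 F  |  F  |  T  |  F  |      T      |          F          |      F      |          T          | T
 F  |  F  |  T  |  T  |      T      |          F          |      T      |          T          | T
 F  |  T  |  F  |  F  |      T      |          T          |      F      |          T          | T
 F  |  T  |  F  |  T  |      T      |          T          |      T      |          T          | T
 F  |  T  |  T  |  F  |      T      |          F          |      F      |          T          | T
 F  |  T  |  T  |  T  |      T      |          F          |      T      |          T          | T
 T  |  F  |  F  |  F  |      F      |          F          |      T      |          F          | T
 T  |  F  |  F  |  T  |      F      |          F          |      T      |          T          | T
 T  |  F  |  T  |  F  |      F      |          T          |      T      |          F          | T
 T  |  F  |  T  |  T  |      F      |          T          |      T      |          T          | T
 T  |  T  |  F  |  F  |      T      |          T          |      T      |          F          | T
 T  |  T  |  F  |  T  |      T      |          T          |      T      |          T          | T
 T  |  T  |  T  |  F  |      T      |          F          |      T      |          F          | T
 T  |  T  |  T  |  T  |      T      |          F          |      T      |          T          | T
Every row is T, so the formula is a tautology.

tautology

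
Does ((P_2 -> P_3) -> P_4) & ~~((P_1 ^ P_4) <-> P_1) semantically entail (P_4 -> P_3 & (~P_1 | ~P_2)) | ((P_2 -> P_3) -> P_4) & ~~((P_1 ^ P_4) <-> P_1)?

yes

P_1 | P_2 | P_3 | P_4 | φ | ψ
--- | --- | --- | --- | - | -
 T  |  T  |  T  |  T  | F | F
 T  |  T  |  T  |  F  | F | T
 T  |  T  |  F  |  T  | F | F
 T  |  T  |  F  |  F  | T | T
 T  |  F  |  T  |  T  | F | T
 T  |  F  |  T  |  F  | F | T
 T  |  F  |  F  |  T  | F | F
 T  |  F  |  F  |  F  | F | T
 F  |  T  |  T  |  T  | F | T
 F  |  T  |  T  |  F  | F | T
 F  |  T  |  F  |  T  | F | F
 F  |  T  |  F  |  F  | T | T
 F  |  F  |  T  |  T  | F | T
 F  |  F  |  T  |  F  | F | T
 F  |  F  |  F  |  T  | F | F
 F  |  F  |  F  |  F  | F | T
In every row where φ is true, ψ is also true, so φ ⊨ ψ.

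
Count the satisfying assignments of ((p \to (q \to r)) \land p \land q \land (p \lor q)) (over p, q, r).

1

p | q | r || φ
F | F | F || F
F | F | T || F
F | T | F || F
F | T | T || F
T | F | F || F
T | F | T || F
T | T | F || F
T | T | T || T
The formula is true on 1 of the 8 rows.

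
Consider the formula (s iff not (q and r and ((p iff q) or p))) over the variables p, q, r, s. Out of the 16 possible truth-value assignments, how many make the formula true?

8

p | q | r | s | φ
- | - | - | - | -
T | T | T | T | F
T | T | T | F | T
T | T | F | T | T
T | T | F | F | F
T | F | T | T | T
T | F | T | F | F
T | F | F | T | T
T | F | F | F | F
F | T | T | T | T
F | T | T | F | F
F | T | F | T | T
F | T | F | F | F
F | F | T | T | T
F | F | T | F | F
F | F | F | T | T
F | F | F | F | F
The formula is true on 8 of the 16 rows.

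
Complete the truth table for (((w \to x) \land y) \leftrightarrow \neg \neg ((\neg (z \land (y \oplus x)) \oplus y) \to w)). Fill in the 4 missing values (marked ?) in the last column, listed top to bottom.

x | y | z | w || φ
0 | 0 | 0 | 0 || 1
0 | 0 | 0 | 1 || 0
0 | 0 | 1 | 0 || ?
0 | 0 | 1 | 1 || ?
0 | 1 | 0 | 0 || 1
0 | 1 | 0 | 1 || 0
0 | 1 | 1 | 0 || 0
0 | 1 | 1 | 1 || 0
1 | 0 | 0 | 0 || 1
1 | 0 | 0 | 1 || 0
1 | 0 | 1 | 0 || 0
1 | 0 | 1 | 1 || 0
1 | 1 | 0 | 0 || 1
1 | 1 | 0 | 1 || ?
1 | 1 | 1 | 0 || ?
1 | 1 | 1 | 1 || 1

1, 0, 1, 1

Row x=0, y=0, z=1, w=0: ((w \to x) \land y) = 0, \neg \neg ((\neg (z \land (y \oplus x)) \oplus y) \to w) = 0, so the formula = 1.
Row x=0, y=0, z=1, w=1: ((w \to x) \land y) = 0, \neg \neg ((\neg (z \land (y \oplus x)) \oplus y) \to w) = 1, so the formula = 0.
Row x=1, y=1, z=0, w=1: ((w \to x) \land y) = 1, \neg \neg ((\neg (z \land (y \oplus x)) \oplus y) \to w) = 1, so the formula = 1.
Row x=1, y=1, z=1, w=0: ((w \to x) \land y) = 1, \neg \neg ((\neg (z \land (y \oplus x)) \oplus y) \to w) = 1, so the formula = 1.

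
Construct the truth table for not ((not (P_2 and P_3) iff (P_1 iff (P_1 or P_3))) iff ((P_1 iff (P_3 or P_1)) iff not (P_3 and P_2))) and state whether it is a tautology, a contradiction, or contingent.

P_1 | P_2 | P_3 || (P_2 and P_3) | not (P_2 and P_3) | (P_1 or P_3) | (P_1 iff (P_1 or P_3)) | (P_3 or P_1) | (P_1 iff (P_3 or P_1)) | (P_3 and P_2) | not (P_3 and P_2) | φ
 T  |  T  |  T  ||       T       |         F         |      T       |           T            |      T       |           T            |       T       |         F         | F
 T  |  T  |  F  ||       F       |         T         |      T       |           T            |      T       |           T            |       F       |         T         | F
 T  |  F  |  T  ||       F       |         T         |      T       |           T            |      T       |           T            |       F       |         T         | F
 T  |  F  |  F  ||       F       |         T         |      T       |           T            |      T       |           T            |       F       |         T         | F
 F  |  T  |  T  ||       T       |         F         |      T       |           F            |      T       |           F            |       T       |         F         | F
 F  |  T  |  F  ||       F       |         T         |      F       |           T            |      F       |           T            |       F       |         T         | F
 F  |  F  |  T  ||       F       |         T         |      T       |           F            |      T       |           F            |       F       |         T         | F
 F  |  F  |  F  ||       F       |         T         |      F       |           T            |      F       |           T            |       F       |         T         | F
Every row is F, so the formula is a contradiction.

contradiction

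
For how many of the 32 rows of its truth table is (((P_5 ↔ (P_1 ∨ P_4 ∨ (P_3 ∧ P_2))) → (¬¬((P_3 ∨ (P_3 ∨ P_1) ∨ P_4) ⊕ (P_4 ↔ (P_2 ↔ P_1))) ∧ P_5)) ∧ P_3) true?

P_1  P_2  P_3  P_4  P_5  |  φ
 0    0    0    0    0   |  0
 0    0    0    0    1   |  0
 0    0    0    1    0   |  0
 0    0    0    1    1   |  0
 0    0    1    0    0   |  0
 0    0    1    0    1   |  1
 0    0    1    1    0   |  1
 0    0    1    1    1   |  0
 0    1    0    0    0   |  0
 0    1    0    0    1   |  0
 0    1    0    1    0   |  0
 0    1    0    1    1   |  0
 0    1    1    0    0   |  1
 0    1    1    0    1   |  0
 0    1    1    1    0   |  1
 0    1    1    1    1   |  1
 1    0    0    0    0   |  0
 1    0    0    0    1   |  0
 1    0    0    1    0   |  0
 1    0    0    1    1   |  0
 1    0    1    0    0   |  1
 1    0    1    0    1   |  0
 1    0    1    1    0   |  1
 1    0    1    1    1   |  1
 1    1    0    0    0   |  0
 1    1    0    0    1   |  0
 1    1    0    1    0   |  0
 1    1    0    1    1   |  0
 1    1    1    0    0   |  1
 1    1    1    0    1   |  1
 1    1    1    1    0   |  1
 1    1    1    1    1   |  0
The formula is true on 11 of the 32 rows.

11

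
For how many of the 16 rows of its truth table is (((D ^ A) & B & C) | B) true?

  A      B      C      D       (D ^ A)  ((D ^ A) & B & C)  (((D ^ A) & B & C) | B)
 True   True   True   True      False         False                  True         
 True   True   True  False       True          True                  True         
 True   True  False   True      False         False                  True         
 True   True  False  False       True         False                  True         
 True  False   True   True      False         False                 False         
 True  False   True  False       True         False                 False         
 True  False  False   True      False         False                 False         
 True  False  False  False       True         False                 False         
False   True   True   True       True          True                  True         
False   True   True  False      False         False                  True         
False   True  False   True       True         False                  True         
False   True  False  False      False         False                  True         
False  False   True   True       True         False                 False         
False  False   True  False      False         False                 False         
False  False  False   True       True         False                 False         
False  False  False  False      False         False                 False         
The formula is true on 8 of the 16 rows.

8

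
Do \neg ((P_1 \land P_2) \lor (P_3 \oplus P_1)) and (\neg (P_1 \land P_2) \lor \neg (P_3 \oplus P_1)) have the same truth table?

not equivalent

P_1 | P_2 | P_3 || φ | ψ
 1  |  1  |  1  || 0 | 1
 1  |  1  |  0  || 0 | 0
 1  |  0  |  1  || 1 | 1
 1  |  0  |  0  || 0 | 1
 0  |  1  |  1  || 0 | 1
 0  |  1  |  0  || 1 | 1
 0  |  0  |  1  || 0 | 1
 0  |  0  |  0  || 1 | 1
The columns differ at P_1=1, P_2=1, P_3=1 (φ=0, ψ=1), so they are not equivalent.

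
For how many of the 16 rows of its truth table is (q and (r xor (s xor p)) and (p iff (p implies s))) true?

  p      q      r      s    |  (s xor p)  (r xor (s xor p))  (p implies s)  (p iff (p implies s))    φ  
False  False  False  False  |    False          False             True              False          False
False  False  False   True  |     True           True             True              False          False
False  False   True  False  |    False           True             True              False          False
False  False   True   True  |     True          False             True              False          False
False   True  False  False  |    False          False             True              False          False
False   True  False   True  |     True           True             True              False          False
False   True   True  False  |    False           True             True              False          False
False   True   True   True  |     True          False             True              False          False
 True  False  False  False  |     True           True            False              False          False
 True  False  False   True  |    False          False             True               True          False
 True  False   True  False  |     True          False            False              False          False
 True  False   True   True  |    False           True             True               True          False
 True   True  False  False  |     True           True            False              False          False
 True   True  False   True  |    False          False             True               True          False
 True   True   True  False  |     True          False            False              False          False
 True   True   True   True  |    False           True             True               True           True
The formula is true on 1 of the 16 rows.

1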